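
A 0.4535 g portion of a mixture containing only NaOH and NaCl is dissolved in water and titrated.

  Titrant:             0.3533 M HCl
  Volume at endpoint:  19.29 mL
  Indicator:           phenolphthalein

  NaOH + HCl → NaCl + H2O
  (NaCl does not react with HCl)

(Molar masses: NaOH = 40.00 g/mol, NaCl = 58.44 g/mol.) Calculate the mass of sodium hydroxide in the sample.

0.2726 g

n(HCl) = 0.01929 × 0.3533 = 6.815 × 10^-3 mol
Let x = n(NaOH), y = n(NaCl).
Titrant: 1x = 6.815 × 10^-3;  mass: 40.00x + 58.44y = 0.4535
Solving, x = 6.815 × 10^-3 mol, y = 3.095 × 10^-3 mol
mass of NaOH = 6.815 × 10^-3 × 40.00 = 0.2726 g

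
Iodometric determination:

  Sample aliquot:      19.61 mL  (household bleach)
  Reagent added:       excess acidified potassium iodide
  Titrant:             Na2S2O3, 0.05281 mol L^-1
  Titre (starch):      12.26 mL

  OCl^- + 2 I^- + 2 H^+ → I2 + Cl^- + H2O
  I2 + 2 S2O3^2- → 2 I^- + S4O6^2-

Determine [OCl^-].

0.01651 mol/L

n(S2O3^2-) = 0.01226 × 0.05281 = 6.475 × 10^-4 mol
n(I2) = n(S2O3^2-)/2 = 3.237 × 10^-4 mol
n(OCl^-) in the aliquot = 3.237 × 10^-4 mol (1:1 ratio)
[OCl^-] = 3.237 × 10^-4 / 0.01961 = 0.01651 mol/L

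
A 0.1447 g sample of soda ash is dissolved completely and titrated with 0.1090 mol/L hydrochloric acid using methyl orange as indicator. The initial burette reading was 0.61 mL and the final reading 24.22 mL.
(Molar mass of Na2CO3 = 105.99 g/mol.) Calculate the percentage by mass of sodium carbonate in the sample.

Na2CO3 + 2 HCl → 2 NaCl + H2O + CO2
n(HCl) = 0.02361 L × 0.1090 mol/L = 2.573 × 10^-3 mol
From the 1:2 ratio, n(Na2CO3) = 1/2 × 2.573 × 10^-3 = 1.287 × 10^-3 mol
mass of Na2CO3 = 1.287 × 10^-3 × 105.99 g/mol = 0.1364 g
% Na2CO3 = 0.1364 / 0.1447 × 100 = 94.25 %

94.25 %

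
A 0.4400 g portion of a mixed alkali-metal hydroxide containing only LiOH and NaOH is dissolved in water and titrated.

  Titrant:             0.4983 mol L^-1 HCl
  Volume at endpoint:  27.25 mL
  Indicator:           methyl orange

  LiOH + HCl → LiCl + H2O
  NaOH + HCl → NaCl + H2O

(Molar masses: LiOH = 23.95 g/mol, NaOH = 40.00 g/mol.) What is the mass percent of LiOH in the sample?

34.98 %

n(HCl) = 0.02725 × 0.4983 = 0.01358 mol
Let x = n(LiOH), y = n(NaOH).
Titrant: 1x + 1y = 0.01358;  mass: 23.95x + 40.00y = 0.4400
Solving, x = 6.427 × 10^-3 mol, y = 7.152 × 10^-3 mol
mass of LiOH = 6.427 × 10^-3 × 23.95 = 0.1539 g
% LiOH = 0.1539 / 0.4400 × 100 = 34.98 %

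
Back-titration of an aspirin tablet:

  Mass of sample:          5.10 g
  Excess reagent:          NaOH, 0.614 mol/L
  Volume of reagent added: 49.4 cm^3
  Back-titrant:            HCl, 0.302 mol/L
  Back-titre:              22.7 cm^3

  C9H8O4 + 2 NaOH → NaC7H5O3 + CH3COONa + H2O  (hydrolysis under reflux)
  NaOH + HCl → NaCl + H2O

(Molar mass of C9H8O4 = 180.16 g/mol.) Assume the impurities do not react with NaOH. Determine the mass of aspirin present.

n(NaOH) added = 0.0494 × 0.614 = 0.0303 mol
n(HCl) used in back-titration = 0.0227 × 0.302 = 6.86 × 10^-3 mol
n(NaOH) left over = 6.86 × 10^-3 mol (1:1 ratio)
n(NaOH) consumed by analyte = 0.0303 − 6.86 × 10^-3 = 0.0235 mol
From the 1:2 ratio, n(C9H8O4) = 1/2 × 0.0235 = 0.0117 mol
mass of C9H8O4 = 0.0117 × 180.16 = 2.11 g

2.11 g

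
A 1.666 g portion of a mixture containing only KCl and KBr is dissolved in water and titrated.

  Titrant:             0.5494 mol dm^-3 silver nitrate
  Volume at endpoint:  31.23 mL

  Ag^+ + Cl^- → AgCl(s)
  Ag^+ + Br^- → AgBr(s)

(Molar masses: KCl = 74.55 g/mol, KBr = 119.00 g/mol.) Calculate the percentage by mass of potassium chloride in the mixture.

37.83 %

n(AgNO3) = 0.03123 × 0.5494 = 0.01716 mol
Let x = n(KCl), y = n(KBr).
Titrant: 1x + 1y = 0.01716;  mass: 74.55x + 119.00y = 1.666
Solving, x = 8.454 × 10^-3 mol, y = 8.704 × 10^-3 mol
mass of KCl = 8.454 × 10^-3 × 74.55 = 0.6302 g
% KCl = 0.6302 / 1.666 × 100 = 37.83 %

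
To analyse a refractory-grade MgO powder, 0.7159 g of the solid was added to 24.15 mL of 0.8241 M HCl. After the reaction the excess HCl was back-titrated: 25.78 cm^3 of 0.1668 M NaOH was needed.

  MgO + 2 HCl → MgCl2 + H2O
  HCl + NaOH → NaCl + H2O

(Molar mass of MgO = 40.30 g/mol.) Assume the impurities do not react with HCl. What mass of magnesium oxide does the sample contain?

n(HCl) added = 0.02415 × 0.8241 = 0.01990 mol
n(NaOH) used in back-titration = 0.02578 × 0.1668 = 4.300 × 10^-3 mol
n(HCl) left over = 4.300 × 10^-3 mol (1:1 ratio)
n(HCl) consumed by analyte = 0.01990 − 4.300 × 10^-3 = 0.01560 mol
From the 1:2 ratio, n(MgO) = 1/2 × 0.01560 = 7.801 × 10^-3 mol
mass of MgO = 7.801 × 10^-3 × 40.30 = 0.3144 g

0.3144 g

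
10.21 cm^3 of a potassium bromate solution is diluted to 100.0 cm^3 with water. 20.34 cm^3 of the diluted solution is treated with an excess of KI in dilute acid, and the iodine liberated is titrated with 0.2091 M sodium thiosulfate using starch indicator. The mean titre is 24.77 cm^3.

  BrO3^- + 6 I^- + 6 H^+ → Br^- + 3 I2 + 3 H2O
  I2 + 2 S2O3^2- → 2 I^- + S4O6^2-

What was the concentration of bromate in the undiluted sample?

0.4157 M

n(S2O3^2-) = 0.02477 × 0.2091 = 5.179 × 10^-3 mol
n(I2) = n(S2O3^2-)/2 = 2.590 × 10^-3 mol
From the 1:3 ratio, n(BrO3^-) in the aliquot = 1/3 × 2.590 × 10^-3 = 8.632 × 10^-4 mol
[BrO3^-]_dilute = 8.632 × 10^-4 / 0.02034 = 0.04244 mol/L
[BrO3^-]_original = 0.04244 × 100.0/10.21 = 0.4157 mol/L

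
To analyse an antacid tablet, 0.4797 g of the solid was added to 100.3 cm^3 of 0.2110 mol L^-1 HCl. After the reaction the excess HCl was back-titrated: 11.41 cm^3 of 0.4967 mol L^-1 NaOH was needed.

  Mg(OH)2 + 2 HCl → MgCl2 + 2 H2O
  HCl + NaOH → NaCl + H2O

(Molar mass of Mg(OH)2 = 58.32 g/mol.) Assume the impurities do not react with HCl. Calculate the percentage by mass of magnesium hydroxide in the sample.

94.20 %

n(HCl) added = 0.1003 × 0.2110 = 0.02116 mol
n(NaOH) used in back-titration = 0.01141 × 0.4967 = 5.667 × 10^-3 mol
n(HCl) left over = 5.667 × 10^-3 mol (1:1 ratio)
n(HCl) consumed by analyte = 0.02116 − 5.667 × 10^-3 = 0.01550 mol
From the 1:2 ratio, n(Mg(OH)2) = 1/2 × 0.01550 = 7.748 × 10^-3 mol
mass of Mg(OH)2 = 7.748 × 10^-3 × 58.32 = 0.4519 g
% Mg(OH)2 = 0.4519 / 0.4797 × 100 = 94.20 %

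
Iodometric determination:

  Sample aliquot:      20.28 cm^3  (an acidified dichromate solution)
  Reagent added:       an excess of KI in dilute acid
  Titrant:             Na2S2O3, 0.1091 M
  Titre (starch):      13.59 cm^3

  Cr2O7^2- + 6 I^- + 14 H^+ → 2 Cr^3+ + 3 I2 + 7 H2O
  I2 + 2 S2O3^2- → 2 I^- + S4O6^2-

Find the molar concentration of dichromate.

n(S2O3^2-) = 0.01359 × 0.1091 = 1.483 × 10^-3 mol
n(I2) = n(S2O3^2-)/2 = 7.413 × 10^-4 mol
From the 1:3 ratio, n(Cr2O7^2-) in the aliquot = 1/3 × 7.413 × 10^-4 = 2.471 × 10^-4 mol
[Cr2O7^2-] = 2.471 × 10^-4 / 0.02028 = 0.01218 mol/L

0.01218 M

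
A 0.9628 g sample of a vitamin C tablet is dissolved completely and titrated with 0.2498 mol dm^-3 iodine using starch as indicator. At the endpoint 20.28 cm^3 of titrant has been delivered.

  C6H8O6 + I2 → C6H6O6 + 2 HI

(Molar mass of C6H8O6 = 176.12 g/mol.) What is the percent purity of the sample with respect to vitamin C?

92.67 %

n(I2) = 0.02028 L × 0.2498 mol/L = 5.066 × 10^-3 mol
n(C6H8O6) = 5.066 × 10^-3 mol (1:1 ratio)
mass of C6H8O6 = 5.066 × 10^-3 × 176.12 g/mol = 0.8922 g
% C6H8O6 = 0.8922 / 0.9628 × 100 = 92.67 %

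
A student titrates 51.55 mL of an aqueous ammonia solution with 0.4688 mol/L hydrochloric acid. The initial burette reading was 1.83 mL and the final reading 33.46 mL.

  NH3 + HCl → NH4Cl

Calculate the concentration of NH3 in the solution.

0.2876 mol/L

n(HCl) = 0.03163 L × 0.4688 mol/L = 0.01483 mol
n(NH3) = 0.01483 mol (1:1 mole ratio)
[NH3] = 0.01483 mol / 0.05155 L = 0.2876 mol/L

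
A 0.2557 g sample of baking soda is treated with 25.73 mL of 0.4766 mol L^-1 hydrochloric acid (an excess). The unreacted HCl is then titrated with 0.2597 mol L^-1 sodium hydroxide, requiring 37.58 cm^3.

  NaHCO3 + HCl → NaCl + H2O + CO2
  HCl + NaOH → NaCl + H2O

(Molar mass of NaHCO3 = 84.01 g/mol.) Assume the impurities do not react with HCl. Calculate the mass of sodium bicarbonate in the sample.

0.2103 g

n(HCl) added = 0.02573 × 0.4766 = 0.01226 mol
n(NaOH) used in back-titration = 0.03758 × 0.2597 = 9.760 × 10^-3 mol
n(HCl) left over = 9.760 × 10^-3 mol (1:1 ratio)
n(HCl) consumed by analyte = 0.01226 − 9.760 × 10^-3 = 2.503 × 10^-3 mol
n(NaHCO3) = 2.503 × 10^-3 mol (1:1 ratio)
mass of NaHCO3 = 2.503 × 10^-3 × 84.01 = 0.2103 g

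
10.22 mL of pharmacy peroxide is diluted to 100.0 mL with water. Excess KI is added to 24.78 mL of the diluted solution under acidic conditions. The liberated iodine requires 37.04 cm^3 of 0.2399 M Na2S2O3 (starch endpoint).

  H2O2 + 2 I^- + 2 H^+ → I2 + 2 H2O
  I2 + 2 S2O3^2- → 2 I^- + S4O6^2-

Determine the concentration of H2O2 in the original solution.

1.754 M

n(S2O3^2-) = 0.03704 × 0.2399 = 8.886 × 10^-3 mol
n(I2) = n(S2O3^2-)/2 = 4.443 × 10^-3 mol
n(H2O2) in the aliquot = 4.443 × 10^-3 mol (1:1 ratio)
[H2O2]_dilute = 4.443 × 10^-3 / 0.02478 = 0.1793 mol/L
[H2O2]_original = 0.1793 × 100.0/10.22 = 1.754 mol/L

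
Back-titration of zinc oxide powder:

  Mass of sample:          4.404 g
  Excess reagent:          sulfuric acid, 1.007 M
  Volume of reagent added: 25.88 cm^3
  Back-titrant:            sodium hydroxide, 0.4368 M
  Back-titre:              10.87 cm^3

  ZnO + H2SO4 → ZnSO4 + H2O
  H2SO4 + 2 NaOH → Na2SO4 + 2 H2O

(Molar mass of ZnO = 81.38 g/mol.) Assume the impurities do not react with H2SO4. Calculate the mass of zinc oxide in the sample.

n(H2SO4) added = 0.02588 × 1.007 = 0.02606 mol
n(NaOH) used in back-titration = 0.01087 × 0.4368 = 4.748 × 10^-3 mol
From the 1:2 ratio, n(H2SO4) left over = 1/2 × 4.748 × 10^-3 = 2.374 × 10^-3 mol
n(H2SO4) consumed by analyte = 0.02606 − 2.374 × 10^-3 = 0.02369 mol
n(ZnO) = 0.02369 mol (1:1 ratio)
mass of ZnO = 0.02369 × 81.38 = 1.928 g

1.928 g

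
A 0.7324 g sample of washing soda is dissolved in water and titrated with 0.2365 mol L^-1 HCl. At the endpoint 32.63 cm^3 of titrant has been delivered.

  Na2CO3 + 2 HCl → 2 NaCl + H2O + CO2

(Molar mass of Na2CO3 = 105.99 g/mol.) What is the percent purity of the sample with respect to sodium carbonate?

n(HCl) = 0.03263 L × 0.2365 mol/L = 7.717 × 10^-3 mol
From the 1:2 ratio, n(Na2CO3) = 1/2 × 7.717 × 10^-3 = 3.858 × 10^-3 mol
mass of Na2CO3 = 3.858 × 10^-3 × 105.99 g/mol = 0.4090 g
% Na2CO3 = 0.4090 / 0.7324 × 100 = 55.84 %

55.84 %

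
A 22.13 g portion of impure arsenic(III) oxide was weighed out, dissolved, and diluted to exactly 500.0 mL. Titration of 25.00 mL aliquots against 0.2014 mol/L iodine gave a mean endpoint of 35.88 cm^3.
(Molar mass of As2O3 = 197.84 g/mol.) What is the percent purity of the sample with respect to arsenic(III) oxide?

As2O3 + 2 I2 + 2 H2O → As2O5 + 4 HI
n(I2) per titration = 0.03588 × 0.2014 = 7.226 × 10^-3 mol
From the 1:2 ratio, n(As2O3) in each aliquot = 1/2 × 7.226 × 10^-3 = 3.613 × 10^-3 mol
n(As2O3) in the whole flask = 3.613 × 10^-3 × 500.0/25.00 = 0.07226 mol
mass of As2O3 = 0.07226 × 197.84 = 14.30 g
% As2O3 = 14.30 / 22.13 × 100 = 64.60 %

64.60 %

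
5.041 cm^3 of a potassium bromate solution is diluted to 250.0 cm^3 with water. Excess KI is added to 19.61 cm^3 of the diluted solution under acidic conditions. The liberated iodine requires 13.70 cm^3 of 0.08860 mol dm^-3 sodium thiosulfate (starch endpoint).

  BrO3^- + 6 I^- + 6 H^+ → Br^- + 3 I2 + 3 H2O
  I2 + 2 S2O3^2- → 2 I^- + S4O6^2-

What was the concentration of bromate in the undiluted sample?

n(S2O3^2-) = 0.01370 × 0.08860 = 1.214 × 10^-3 mol
n(I2) = n(S2O3^2-)/2 = 6.069 × 10^-4 mol
From the 1:3 ratio, n(BrO3^-) in the aliquot = 1/3 × 6.069 × 10^-4 = 2.023 × 10^-4 mol
[BrO3^-]_dilute = 2.023 × 10^-4 / 0.01961 = 0.01032 mol/L
[BrO3^-]_original = 0.01032 × 250.0/5.041 = 0.5116 mol/L

0.5116 mol/L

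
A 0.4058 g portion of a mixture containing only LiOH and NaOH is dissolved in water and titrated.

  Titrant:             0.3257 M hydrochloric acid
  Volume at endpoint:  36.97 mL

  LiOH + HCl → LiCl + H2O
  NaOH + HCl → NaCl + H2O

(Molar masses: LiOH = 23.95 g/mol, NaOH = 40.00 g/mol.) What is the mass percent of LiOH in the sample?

n(HCl) = 0.03697 × 0.3257 = 0.01204 mol
Let x = n(LiOH), y = n(NaOH).
Titrant: 1x + 1y = 0.01204;  mass: 23.95x + 40.00y = 0.4058
Solving, x = 4.726 × 10^-3 mol, y = 7.316 × 10^-3 mol
mass of LiOH = 4.726 × 10^-3 × 23.95 = 0.1132 g
% LiOH = 0.1132 / 0.4058 × 100 = 27.89 %

27.89 %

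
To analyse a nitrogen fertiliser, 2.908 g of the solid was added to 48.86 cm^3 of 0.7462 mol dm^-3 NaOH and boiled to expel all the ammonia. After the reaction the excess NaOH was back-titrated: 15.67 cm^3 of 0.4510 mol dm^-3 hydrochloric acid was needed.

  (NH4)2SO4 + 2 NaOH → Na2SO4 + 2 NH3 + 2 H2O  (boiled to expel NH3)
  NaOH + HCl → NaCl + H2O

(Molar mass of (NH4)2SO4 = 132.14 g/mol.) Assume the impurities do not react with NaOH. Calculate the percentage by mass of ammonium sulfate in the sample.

n(NaOH) added = 0.04886 × 0.7462 = 0.03646 mol
n(HCl) used in back-titration = 0.01567 × 0.4510 = 7.067 × 10^-3 mol
n(NaOH) left over = 7.067 × 10^-3 mol (1:1 ratio)
n(NaOH) consumed by analyte = 0.03646 − 7.067 × 10^-3 = 0.02939 mol
From the 1:2 ratio, n((NH4)2SO4) = 1/2 × 0.02939 = 0.01470 mol
mass of (NH4)2SO4 = 0.01470 × 132.14 = 1.942 g
% (NH4)2SO4 = 1.942 / 2.908 × 100 = 66.78 %

66.78 %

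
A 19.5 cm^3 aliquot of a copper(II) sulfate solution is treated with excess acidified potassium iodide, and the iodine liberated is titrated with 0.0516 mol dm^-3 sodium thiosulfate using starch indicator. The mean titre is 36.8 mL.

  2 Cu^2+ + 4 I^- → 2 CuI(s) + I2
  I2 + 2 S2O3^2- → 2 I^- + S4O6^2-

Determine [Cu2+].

n(S2O3^2-) = 0.0368 × 0.0516 = 1.90 × 10^-3 mol
n(I2) = n(S2O3^2-)/2 = 9.49 × 10^-4 mol
From the 2:1 ratio, n(Cu2+) in the aliquot = 2/1 × 9.49 × 10^-4 = 1.90 × 10^-3 mol
[Cu2+] = 1.90 × 10^-3 / 0.0195 = 0.0974 mol/L

0.0974 mol/L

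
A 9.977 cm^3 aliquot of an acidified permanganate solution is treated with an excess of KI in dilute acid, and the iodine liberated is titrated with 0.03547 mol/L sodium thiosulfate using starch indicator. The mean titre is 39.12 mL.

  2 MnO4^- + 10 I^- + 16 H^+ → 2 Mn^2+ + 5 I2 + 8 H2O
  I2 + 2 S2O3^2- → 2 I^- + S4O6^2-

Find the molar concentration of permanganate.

n(S2O3^2-) = 0.03912 × 0.03547 = 1.388 × 10^-3 mol
n(I2) = n(S2O3^2-)/2 = 6.938 × 10^-4 mol
From the 2:5 ratio, n(MnO4^-) in the aliquot = 2/5 × 6.938 × 10^-4 = 2.775 × 10^-4 mol
[MnO4^-] = 2.775 × 10^-4 / 0.009977 = 0.02782 mol/L

0.02782 mol/L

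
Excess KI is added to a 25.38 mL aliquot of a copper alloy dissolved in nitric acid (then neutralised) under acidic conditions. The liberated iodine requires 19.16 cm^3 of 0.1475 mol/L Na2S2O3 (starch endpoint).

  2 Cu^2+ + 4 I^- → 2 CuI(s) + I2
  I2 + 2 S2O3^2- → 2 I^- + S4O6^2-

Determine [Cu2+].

0.1114 mol/L

n(S2O3^2-) = 0.01916 × 0.1475 = 2.826 × 10^-3 mol
n(I2) = n(S2O3^2-)/2 = 1.413 × 10^-3 mol
From the 2:1 ratio, n(Cu2+) in the aliquot = 2/1 × 1.413 × 10^-3 = 2.826 × 10^-3 mol
[Cu2+] = 2.826 × 10^-3 / 0.02538 = 0.1114 mol/L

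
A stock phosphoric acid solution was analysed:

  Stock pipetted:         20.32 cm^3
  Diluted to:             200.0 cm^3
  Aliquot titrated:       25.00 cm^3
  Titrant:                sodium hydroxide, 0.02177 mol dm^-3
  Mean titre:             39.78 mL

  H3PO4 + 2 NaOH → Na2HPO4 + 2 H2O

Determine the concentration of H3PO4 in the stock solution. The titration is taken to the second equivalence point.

0.1705 mol/L

n(NaOH) = 0.03978 × 0.02177 = 8.660 × 10^-4 mol
From the 1:2 ratio, n(H3PO4) in the aliquot = 1/2 × 8.660 × 10^-4 = 4.330 × 10^-4 mol
[H3PO4]_dilute = 4.330 × 10^-4 / 0.02500 = 0.01732 mol/L
Dilution factor = 200.0 / 20.32 = 9.843
[H3PO4]_stock = 0.01732 × 9.843 = 0.1705 mol/L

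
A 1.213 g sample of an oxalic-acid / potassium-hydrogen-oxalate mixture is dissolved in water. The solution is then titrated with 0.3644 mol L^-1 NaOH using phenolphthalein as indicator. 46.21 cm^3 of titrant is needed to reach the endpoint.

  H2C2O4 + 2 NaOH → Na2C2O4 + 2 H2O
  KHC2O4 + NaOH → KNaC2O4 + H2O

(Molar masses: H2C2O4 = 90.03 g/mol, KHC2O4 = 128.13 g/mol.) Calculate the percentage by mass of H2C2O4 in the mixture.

n(NaOH) = 0.04621 × 0.3644 = 0.01684 mol
Let x = n(H2C2O4), y = n(KHC2O4).
Titrant: 2x + 1y = 0.01684;  mass: 90.03x + 128.13y = 1.213
Solving, x = 5.682 × 10^-3 mol, y = 5.474 × 10^-3 mol
mass of H2C2O4 = 5.682 × 10^-3 × 90.03 = 0.5116 g
% H2C2O4 = 0.5116 / 1.213 × 100 = 42.17 %

42.17 %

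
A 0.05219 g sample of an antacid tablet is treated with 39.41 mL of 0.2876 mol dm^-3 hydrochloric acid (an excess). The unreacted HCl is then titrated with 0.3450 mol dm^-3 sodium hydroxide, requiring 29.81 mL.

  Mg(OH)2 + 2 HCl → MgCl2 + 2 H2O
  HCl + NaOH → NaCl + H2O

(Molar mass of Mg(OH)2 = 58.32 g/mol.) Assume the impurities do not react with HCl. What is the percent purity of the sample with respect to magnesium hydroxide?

58.66 %

n(HCl) added = 0.03941 × 0.2876 = 0.01133 mol
n(NaOH) used in back-titration = 0.02981 × 0.3450 = 0.01028 mol
n(HCl) left over = 0.01028 mol (1:1 ratio)
n(HCl) consumed by analyte = 0.01133 − 0.01028 = 1.050 × 10^-3 mol
From the 1:2 ratio, n(Mg(OH)2) = 1/2 × 1.050 × 10^-3 = 5.249 × 10^-4 mol
mass of Mg(OH)2 = 5.249 × 10^-4 × 58.32 = 0.03061 g
% Mg(OH)2 = 0.03061 / 0.05219 × 100 = 58.66 %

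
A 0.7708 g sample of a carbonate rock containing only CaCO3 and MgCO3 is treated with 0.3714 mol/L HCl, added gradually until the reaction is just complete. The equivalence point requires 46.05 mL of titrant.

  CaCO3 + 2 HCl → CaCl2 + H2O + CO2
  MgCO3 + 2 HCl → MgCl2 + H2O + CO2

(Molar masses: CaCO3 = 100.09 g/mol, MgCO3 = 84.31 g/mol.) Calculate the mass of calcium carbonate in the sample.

0.3160 g

n(HCl) = 0.04605 × 0.3714 = 0.01710 mol
Let x = n(CaCO3), y = n(MgCO3).
Titrant: 2x + 2y = 0.01710;  mass: 100.09x + 84.31y = 0.7708
Solving, x = 3.157 × 10^-3 mol, y = 5.394 × 10^-3 mol
mass of CaCO3 = 3.157 × 10^-3 × 100.09 = 0.3160 g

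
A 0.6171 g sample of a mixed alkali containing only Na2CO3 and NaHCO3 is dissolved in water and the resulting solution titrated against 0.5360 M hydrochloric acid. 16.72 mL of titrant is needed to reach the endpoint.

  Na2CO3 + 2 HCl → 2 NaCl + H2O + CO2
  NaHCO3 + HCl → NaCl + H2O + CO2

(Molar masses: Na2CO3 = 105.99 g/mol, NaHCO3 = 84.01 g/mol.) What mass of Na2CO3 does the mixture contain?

n(HCl) = 0.01672 × 0.5360 = 8.962 × 10^-3 mol
Let x = n(Na2CO3), y = n(NaHCO3).
Titrant: 2x + 1y = 8.962 × 10^-3;  mass: 105.99x + 84.01y = 0.6171
Solving, x = 2.189 × 10^-3 mol, y = 4.584 × 10^-3 mol
mass of Na2CO3 = 2.189 × 10^-3 × 105.99 = 0.2320 g

0.2320 g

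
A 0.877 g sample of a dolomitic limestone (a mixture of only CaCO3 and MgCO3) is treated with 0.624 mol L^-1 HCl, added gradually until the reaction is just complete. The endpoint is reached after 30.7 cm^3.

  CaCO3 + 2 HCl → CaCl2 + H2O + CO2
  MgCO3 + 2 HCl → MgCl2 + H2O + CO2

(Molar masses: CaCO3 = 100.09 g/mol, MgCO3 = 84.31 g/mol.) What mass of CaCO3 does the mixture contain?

n(HCl) = 0.0307 × 0.624 = 0.0192 mol
Let x = n(CaCO3), y = n(MgCO3).
Titrant: 2x + 2y = 0.0192;  mass: 100.09x + 84.31y = 0.877
Solving, x = 4.40 × 10^-3 mol, y = 5.18 × 10^-3 mol
mass of CaCO3 = 4.40 × 10^-3 × 100.09 = 0.440 g

0.440 g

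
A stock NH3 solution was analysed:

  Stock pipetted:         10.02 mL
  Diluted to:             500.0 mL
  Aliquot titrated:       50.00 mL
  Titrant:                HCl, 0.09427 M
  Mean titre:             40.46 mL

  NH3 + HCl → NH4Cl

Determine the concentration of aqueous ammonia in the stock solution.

3.807 M

n(HCl) = 0.04046 × 0.09427 = 3.814 × 10^-3 mol
n(NH3) in the aliquot = 3.814 × 10^-3 mol (1:1 ratio)
[NH3]_dilute = 3.814 × 10^-3 / 0.05000 = 0.07628 mol/L
Dilution factor = 500.0 / 10.02 = 49.90
[NH3]_stock = 0.07628 × 49.90 = 3.807 mol/L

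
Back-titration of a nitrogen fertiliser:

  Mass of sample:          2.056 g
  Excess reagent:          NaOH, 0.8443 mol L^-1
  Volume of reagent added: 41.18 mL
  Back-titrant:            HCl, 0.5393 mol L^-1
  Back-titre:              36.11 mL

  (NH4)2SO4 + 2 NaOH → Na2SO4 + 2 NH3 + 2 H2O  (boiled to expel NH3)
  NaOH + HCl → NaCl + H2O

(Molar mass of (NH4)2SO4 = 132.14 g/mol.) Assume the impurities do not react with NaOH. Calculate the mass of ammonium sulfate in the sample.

n(NaOH) added = 0.04118 × 0.8443 = 0.03477 mol
n(HCl) used in back-titration = 0.03611 × 0.5393 = 0.01947 mol
n(NaOH) left over = 0.01947 mol (1:1 ratio)
n(NaOH) consumed by analyte = 0.03477 − 0.01947 = 0.01529 mol
From the 1:2 ratio, n((NH4)2SO4) = 1/2 × 0.01529 = 7.647 × 10^-3 mol
mass of (NH4)2SO4 = 7.647 × 10^-3 × 132.14 = 1.010 g

1.010 g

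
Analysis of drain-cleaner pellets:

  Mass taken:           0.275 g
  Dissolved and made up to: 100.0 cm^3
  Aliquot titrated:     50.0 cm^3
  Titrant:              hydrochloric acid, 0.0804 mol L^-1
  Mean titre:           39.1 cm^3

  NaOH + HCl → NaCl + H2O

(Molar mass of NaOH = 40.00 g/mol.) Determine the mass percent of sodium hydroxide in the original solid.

n(HCl) per titration = 0.0391 × 0.0804 = 3.14 × 10^-3 mol
n(NaOH) in each aliquot = 3.14 × 10^-3 mol (1:1 ratio)
n(NaOH) in the whole flask = 3.14 × 10^-3 × 100.0/50.0 = 6.29 × 10^-3 mol
mass of NaOH = 6.29 × 10^-3 × 40.00 = 0.251 g
% NaOH = 0.251 / 0.275 × 100 = 91.5 %

91.5 %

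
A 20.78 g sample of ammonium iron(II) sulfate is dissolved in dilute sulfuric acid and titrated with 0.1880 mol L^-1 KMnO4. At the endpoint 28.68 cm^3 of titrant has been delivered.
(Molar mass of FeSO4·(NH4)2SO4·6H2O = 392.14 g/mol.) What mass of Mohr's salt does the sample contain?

10.57 g

MnO4^- + 5 Fe^2+ + 8 H^+ → Mn^2+ + 5 Fe^3+ + 4 H2O
n(KMnO4) = 0.02868 L × 0.1880 mol/L = 5.392 × 10^-3 mol
From the 5:1 ratio, n(FeSO4·(NH4)2SO4·6H2O) = 5/1 × 5.392 × 10^-3 = 0.02696 mol
mass of FeSO4·(NH4)2SO4·6H2O = 0.02696 × 392.14 g/mol = 10.57 g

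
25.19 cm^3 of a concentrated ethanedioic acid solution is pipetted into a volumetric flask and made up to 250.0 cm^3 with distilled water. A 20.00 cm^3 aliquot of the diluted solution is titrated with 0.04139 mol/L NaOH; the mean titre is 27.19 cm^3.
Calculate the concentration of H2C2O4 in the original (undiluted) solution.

H2C2O4 + 2 NaOH → Na2C2O4 + 2 H2O
n(NaOH) = 0.02719 × 0.04139 = 1.125 × 10^-3 mol
From the 1:2 ratio, n(H2C2O4) in the aliquot = 1/2 × 1.125 × 10^-3 = 5.627 × 10^-4 mol
[H2C2O4]_dilute = 5.627 × 10^-4 / 0.02000 = 0.02813 mol/L
Dilution factor = 250.0 / 25.19 = 9.925
[H2C2O4]_stock = 0.02813 × 9.925 = 0.2792 mol/L

0.2792 mol/L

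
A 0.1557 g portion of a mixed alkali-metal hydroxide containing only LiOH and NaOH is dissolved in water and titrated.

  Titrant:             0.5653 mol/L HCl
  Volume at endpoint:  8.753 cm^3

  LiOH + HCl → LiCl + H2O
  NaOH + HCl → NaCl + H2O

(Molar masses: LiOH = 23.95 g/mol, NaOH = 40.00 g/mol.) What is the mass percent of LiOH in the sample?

n(HCl) = 0.008753 × 0.5653 = 4.948 × 10^-3 mol
Let x = n(LiOH), y = n(NaOH).
Titrant: 1x + 1y = 4.948 × 10^-3;  mass: 23.95x + 40.00y = 0.1557
Solving, x = 2.631 × 10^-3 mol, y = 2.317 × 10^-3 mol
mass of LiOH = 2.631 × 10^-3 × 23.95 = 0.06301 g
% LiOH = 0.06301 / 0.1557 × 100 = 40.47 %

40.47 %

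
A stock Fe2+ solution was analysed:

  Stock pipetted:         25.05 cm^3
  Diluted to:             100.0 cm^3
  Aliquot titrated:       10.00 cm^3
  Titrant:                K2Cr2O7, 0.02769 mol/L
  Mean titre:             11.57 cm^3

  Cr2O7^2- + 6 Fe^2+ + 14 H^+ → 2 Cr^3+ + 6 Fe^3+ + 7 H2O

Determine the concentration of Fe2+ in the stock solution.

0.7674 mol/L

n(K2Cr2O7) = 0.01157 × 0.02769 = 3.204 × 10^-4 mol
From the 6:1 ratio, n(Fe2+) in the aliquot = 6/1 × 3.204 × 10^-4 = 1.922 × 10^-3 mol
[Fe2+]_dilute = 1.922 × 10^-3 / 0.01000 = 0.1922 mol/L
Dilution factor = 100.0 / 25.05 = 3.992
[Fe2+]_stock = 0.1922 × 3.992 = 0.7674 mol/L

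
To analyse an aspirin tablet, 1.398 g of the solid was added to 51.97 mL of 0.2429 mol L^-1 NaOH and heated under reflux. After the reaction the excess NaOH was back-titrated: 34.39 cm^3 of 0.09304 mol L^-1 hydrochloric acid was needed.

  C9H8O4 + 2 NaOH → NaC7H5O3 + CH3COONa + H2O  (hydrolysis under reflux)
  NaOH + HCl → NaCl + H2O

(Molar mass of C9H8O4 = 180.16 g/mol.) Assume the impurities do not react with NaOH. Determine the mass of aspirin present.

0.8489 g

n(NaOH) added = 0.05197 × 0.2429 = 0.01262 mol
n(HCl) used in back-titration = 0.03439 × 0.09304 = 3.200 × 10^-3 mol
n(NaOH) left over = 3.200 × 10^-3 mol (1:1 ratio)
n(NaOH) consumed by analyte = 0.01262 − 3.200 × 10^-3 = 9.424 × 10^-3 mol
From the 1:2 ratio, n(C9H8O4) = 1/2 × 9.424 × 10^-3 = 4.712 × 10^-3 mol
mass of C9H8O4 = 4.712 × 10^-3 × 180.16 = 0.8489 g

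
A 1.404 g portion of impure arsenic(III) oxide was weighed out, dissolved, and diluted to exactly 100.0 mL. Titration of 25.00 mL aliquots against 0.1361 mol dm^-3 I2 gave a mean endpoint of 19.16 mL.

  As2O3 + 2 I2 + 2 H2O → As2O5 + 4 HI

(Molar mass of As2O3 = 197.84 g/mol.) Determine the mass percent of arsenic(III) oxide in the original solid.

n(I2) per titration = 0.01916 × 0.1361 = 2.608 × 10^-3 mol
From the 1:2 ratio, n(As2O3) in each aliquot = 1/2 × 2.608 × 10^-3 = 1.304 × 10^-3 mol
n(As2O3) in the whole flask = 1.304 × 10^-3 × 100.0/25.00 = 5.215 × 10^-3 mol
mass of As2O3 = 5.215 × 10^-3 × 197.84 = 1.032 g
% As2O3 = 1.032 / 1.404 × 100 = 73.49 %

73.49 %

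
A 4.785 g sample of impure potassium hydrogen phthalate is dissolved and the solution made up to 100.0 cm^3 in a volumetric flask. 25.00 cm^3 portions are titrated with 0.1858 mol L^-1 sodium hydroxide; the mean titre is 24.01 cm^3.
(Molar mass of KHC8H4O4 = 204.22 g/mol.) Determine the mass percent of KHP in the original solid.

KHC8H4O4 + NaOH → KNaC8H4O4 + H2O
n(NaOH) per titration = 0.02401 × 0.1858 = 4.461 × 10^-3 mol
n(KHC8H4O4) in each aliquot = 4.461 × 10^-3 mol (1:1 ratio)
n(KHC8H4O4) in the whole flask = 4.461 × 10^-3 × 100.0/25.00 = 0.01784 mol
mass of KHC8H4O4 = 0.01784 × 204.22 = 3.644 g
% KHC8H4O4 = 3.644 / 4.785 × 100 = 76.16 %

76.16 %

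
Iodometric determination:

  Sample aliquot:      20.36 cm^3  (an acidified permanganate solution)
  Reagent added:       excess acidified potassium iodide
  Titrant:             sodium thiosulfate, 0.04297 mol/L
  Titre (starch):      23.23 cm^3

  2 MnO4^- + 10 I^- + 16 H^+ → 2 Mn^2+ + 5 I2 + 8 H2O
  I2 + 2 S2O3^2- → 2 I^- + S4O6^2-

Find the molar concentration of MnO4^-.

n(S2O3^2-) = 0.02323 × 0.04297 = 9.982 × 10^-4 mol
n(I2) = n(S2O3^2-)/2 = 4.991 × 10^-4 mol
From the 2:5 ratio, n(MnO4^-) in the aliquot = 2/5 × 4.991 × 10^-4 = 1.996 × 10^-4 mol
[MnO4^-] = 1.996 × 10^-4 / 0.02036 = 0.009805 mol/L

0.009805 mol/L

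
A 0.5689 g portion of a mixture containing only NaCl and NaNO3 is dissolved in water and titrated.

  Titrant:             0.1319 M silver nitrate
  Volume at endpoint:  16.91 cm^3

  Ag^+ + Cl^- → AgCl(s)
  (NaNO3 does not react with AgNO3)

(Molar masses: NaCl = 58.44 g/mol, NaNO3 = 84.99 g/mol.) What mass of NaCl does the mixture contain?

0.1303 g

n(AgNO3) = 0.01691 × 0.1319 = 2.230 × 10^-3 mol
Let x = n(NaCl), y = n(NaNO3).
Titrant: 1x = 2.230 × 10^-3;  mass: 58.44x + 84.99y = 0.5689
Solving, x = 2.230 × 10^-3 mol, y = 5.160 × 10^-3 mol
mass of NaCl = 2.230 × 10^-3 × 58.44 = 0.1303 g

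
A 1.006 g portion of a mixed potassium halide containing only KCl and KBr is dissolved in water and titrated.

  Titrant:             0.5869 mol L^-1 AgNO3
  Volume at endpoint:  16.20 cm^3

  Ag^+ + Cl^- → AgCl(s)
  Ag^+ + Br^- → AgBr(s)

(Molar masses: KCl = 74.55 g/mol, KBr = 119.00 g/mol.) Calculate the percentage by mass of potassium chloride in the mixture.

n(AgNO3) = 0.01620 × 0.5869 = 9.508 × 10^-3 mol
Let x = n(KCl), y = n(KBr).
Titrant: 1x + 1y = 9.508 × 10^-3;  mass: 74.55x + 119.00y = 1.006
Solving, x = 2.822 × 10^-3 mol, y = 6.686 × 10^-3 mol
mass of KCl = 2.822 × 10^-3 × 74.55 = 0.2104 g
% KCl = 0.2104 / 1.006 × 100 = 20.91 %

20.91 %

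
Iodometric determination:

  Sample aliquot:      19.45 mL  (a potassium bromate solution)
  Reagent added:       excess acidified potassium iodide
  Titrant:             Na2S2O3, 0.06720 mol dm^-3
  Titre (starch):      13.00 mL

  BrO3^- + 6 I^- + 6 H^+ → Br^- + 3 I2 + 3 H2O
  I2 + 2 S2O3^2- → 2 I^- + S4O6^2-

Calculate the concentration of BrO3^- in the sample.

0.007486 mol/L

n(S2O3^2-) = 0.01300 × 0.06720 = 8.736 × 10^-4 mol
n(I2) = n(S2O3^2-)/2 = 4.368 × 10^-4 mol
From the 1:3 ratio, n(BrO3^-) in the aliquot = 1/3 × 4.368 × 10^-4 = 1.456 × 10^-4 mol
[BrO3^-] = 1.456 × 10^-4 / 0.01945 = 0.007486 mol/L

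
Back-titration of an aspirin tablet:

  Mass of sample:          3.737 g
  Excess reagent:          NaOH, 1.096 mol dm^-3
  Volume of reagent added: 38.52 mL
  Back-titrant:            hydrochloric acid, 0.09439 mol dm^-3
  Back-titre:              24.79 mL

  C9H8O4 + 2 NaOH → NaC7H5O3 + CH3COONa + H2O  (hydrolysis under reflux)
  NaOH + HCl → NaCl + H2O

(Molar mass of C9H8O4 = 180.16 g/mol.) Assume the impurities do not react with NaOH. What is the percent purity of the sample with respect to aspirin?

96.13 %

n(NaOH) added = 0.03852 × 1.096 = 0.04222 mol
n(HCl) used in back-titration = 0.02479 × 0.09439 = 2.340 × 10^-3 mol
n(NaOH) left over = 2.340 × 10^-3 mol (1:1 ratio)
n(NaOH) consumed by analyte = 0.04222 − 2.340 × 10^-3 = 0.03988 mol
From the 1:2 ratio, n(C9H8O4) = 1/2 × 0.03988 = 0.01994 mol
mass of C9H8O4 = 0.01994 × 180.16 = 3.592 g
% C9H8O4 = 3.592 / 3.737 × 100 = 96.13 %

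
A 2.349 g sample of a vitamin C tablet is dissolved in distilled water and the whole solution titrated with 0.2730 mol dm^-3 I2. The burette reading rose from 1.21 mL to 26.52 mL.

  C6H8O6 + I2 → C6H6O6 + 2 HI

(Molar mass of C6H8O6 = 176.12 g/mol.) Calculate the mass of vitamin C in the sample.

1.217 g

n(I2) = 0.02531 L × 0.2730 mol/L = 6.910 × 10^-3 mol
n(C6H8O6) = 6.910 × 10^-3 mol (1:1 ratio)
mass of C6H8O6 = 6.910 × 10^-3 × 176.12 g/mol = 1.217 g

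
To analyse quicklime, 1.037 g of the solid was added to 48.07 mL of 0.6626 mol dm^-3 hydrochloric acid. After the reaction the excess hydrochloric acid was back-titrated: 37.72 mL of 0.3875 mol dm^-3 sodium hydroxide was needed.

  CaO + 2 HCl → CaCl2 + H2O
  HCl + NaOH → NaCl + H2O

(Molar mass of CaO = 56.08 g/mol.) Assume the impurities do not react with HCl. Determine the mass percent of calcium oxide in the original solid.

46.60 %

n(HCl) added = 0.04807 × 0.6626 = 0.03185 mol
n(NaOH) used in back-titration = 0.03772 × 0.3875 = 0.01462 mol
n(HCl) left over = 0.01462 mol (1:1 ratio)
n(HCl) consumed by analyte = 0.03185 − 0.01462 = 0.01723 mol
From the 1:2 ratio, n(CaO) = 1/2 × 0.01723 = 8.617 × 10^-3 mol
mass of CaO = 8.617 × 10^-3 × 56.08 = 0.4833 g
% CaO = 0.4833 / 1.037 × 100 = 46.60 %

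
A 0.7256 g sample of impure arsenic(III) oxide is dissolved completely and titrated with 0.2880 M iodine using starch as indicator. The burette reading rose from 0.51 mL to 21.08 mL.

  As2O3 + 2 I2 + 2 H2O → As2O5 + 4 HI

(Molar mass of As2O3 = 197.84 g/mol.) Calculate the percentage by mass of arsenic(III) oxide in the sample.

80.76 %

n(I2) = 0.02057 L × 0.2880 mol/L = 5.924 × 10^-3 mol
From the 1:2 ratio, n(As2O3) = 1/2 × 5.924 × 10^-3 = 2.962 × 10^-3 mol
mass of As2O3 = 2.962 × 10^-3 × 197.84 g/mol = 0.5860 g
% As2O3 = 0.5860 / 0.7256 × 100 = 80.76 %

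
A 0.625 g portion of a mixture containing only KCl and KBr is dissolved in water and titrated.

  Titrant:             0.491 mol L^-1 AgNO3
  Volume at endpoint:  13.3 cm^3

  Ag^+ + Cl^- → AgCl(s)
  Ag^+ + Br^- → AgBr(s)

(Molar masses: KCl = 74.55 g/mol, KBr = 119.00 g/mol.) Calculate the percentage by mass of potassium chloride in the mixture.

40.8 %

n(AgNO3) = 0.0133 × 0.491 = 6.53 × 10^-3 mol
Let x = n(KCl), y = n(KBr).
Titrant: 1x + 1y = 6.53 × 10^-3;  mass: 74.55x + 119.00y = 0.625
Solving, x = 3.42 × 10^-3 mol, y = 3.11 × 10^-3 mol
mass of KCl = 3.42 × 10^-3 × 74.55 = 0.255 g
% KCl = 0.255 / 0.625 × 100 = 40.8 %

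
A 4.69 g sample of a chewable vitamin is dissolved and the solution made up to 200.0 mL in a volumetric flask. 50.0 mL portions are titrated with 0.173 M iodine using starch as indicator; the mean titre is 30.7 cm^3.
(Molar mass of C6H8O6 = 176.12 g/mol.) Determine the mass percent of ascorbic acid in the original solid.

79.8 %

C6H8O6 + I2 → C6H6O6 + 2 HI
n(I2) per titration = 0.0307 × 0.173 = 5.31 × 10^-3 mol
n(C6H8O6) in each aliquot = 5.31 × 10^-3 mol (1:1 ratio)
n(C6H8O6) in the whole flask = 5.31 × 10^-3 × 200.0/50.0 = 0.0212 mol
mass of C6H8O6 = 0.0212 × 176.12 = 3.74 g
% C6H8O6 = 3.74 / 4.69 × 100 = 79.8 %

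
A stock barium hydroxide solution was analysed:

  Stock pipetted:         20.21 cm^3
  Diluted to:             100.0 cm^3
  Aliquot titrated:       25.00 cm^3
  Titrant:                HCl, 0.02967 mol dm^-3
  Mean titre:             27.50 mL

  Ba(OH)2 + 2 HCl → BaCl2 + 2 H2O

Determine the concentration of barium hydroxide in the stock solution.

n(HCl) = 0.02750 × 0.02967 = 8.159 × 10^-4 mol
From the 1:2 ratio, n(Ba(OH)2) in the aliquot = 1/2 × 8.159 × 10^-4 = 4.080 × 10^-4 mol
[Ba(OH)2]_dilute = 4.080 × 10^-4 / 0.02500 = 0.01632 mol/L
Dilution factor = 100.0 / 20.21 = 4.948
[Ba(OH)2]_stock = 0.01632 × 4.948 = 0.08074 mol/L

0.08074 mol/L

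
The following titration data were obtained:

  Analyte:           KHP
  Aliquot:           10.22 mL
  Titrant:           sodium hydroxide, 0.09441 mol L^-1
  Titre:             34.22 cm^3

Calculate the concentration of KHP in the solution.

0.3161 mol/L

KHC8H4O4 + NaOH → KNaC8H4O4 + H2O
n(NaOH) = 0.03422 L × 0.09441 mol/L = 3.231 × 10^-3 mol
n(KHC8H4O4) = 3.231 × 10^-3 mol (1:1 mole ratio)
[KHC8H4O4] = 3.231 × 10^-3 mol / 0.01022 L = 0.3161 mol/L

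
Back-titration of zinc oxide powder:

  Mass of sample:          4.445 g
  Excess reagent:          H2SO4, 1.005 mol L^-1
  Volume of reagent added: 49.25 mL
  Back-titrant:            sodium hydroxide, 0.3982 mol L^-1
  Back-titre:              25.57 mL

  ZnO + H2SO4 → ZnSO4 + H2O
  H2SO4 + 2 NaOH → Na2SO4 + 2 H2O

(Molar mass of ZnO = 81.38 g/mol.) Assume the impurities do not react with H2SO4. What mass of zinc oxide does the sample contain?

n(H2SO4) added = 0.04925 × 1.005 = 0.04950 mol
n(NaOH) used in back-titration = 0.02557 × 0.3982 = 0.01018 mol
From the 1:2 ratio, n(H2SO4) left over = 1/2 × 0.01018 = 5.091 × 10^-3 mol
n(H2SO4) consumed by analyte = 0.04950 − 5.091 × 10^-3 = 0.04441 mol
n(ZnO) = 0.04441 mol (1:1 ratio)
mass of ZnO = 0.04441 × 81.38 = 3.614 g

3.614 g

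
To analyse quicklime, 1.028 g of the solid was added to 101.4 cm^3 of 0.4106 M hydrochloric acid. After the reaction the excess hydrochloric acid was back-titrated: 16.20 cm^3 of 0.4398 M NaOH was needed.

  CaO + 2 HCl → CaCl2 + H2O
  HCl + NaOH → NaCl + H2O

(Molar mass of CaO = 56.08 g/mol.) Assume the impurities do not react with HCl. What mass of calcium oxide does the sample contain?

n(HCl) added = 0.1014 × 0.4106 = 0.04163 mol
n(NaOH) used in back-titration = 0.01620 × 0.4398 = 7.125 × 10^-3 mol
n(HCl) left over = 7.125 × 10^-3 mol (1:1 ratio)
n(HCl) consumed by analyte = 0.04163 − 7.125 × 10^-3 = 0.03451 mol
From the 1:2 ratio, n(CaO) = 1/2 × 0.03451 = 0.01726 mol
mass of CaO = 0.01726 × 56.08 = 0.9677 g

0.9677 g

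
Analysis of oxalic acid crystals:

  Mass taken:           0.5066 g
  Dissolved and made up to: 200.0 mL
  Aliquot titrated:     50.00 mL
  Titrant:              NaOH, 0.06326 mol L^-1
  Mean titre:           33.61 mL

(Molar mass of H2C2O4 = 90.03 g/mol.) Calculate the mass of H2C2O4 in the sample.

0.3828 g

H2C2O4 + 2 NaOH → Na2C2O4 + 2 H2O
n(NaOH) per titration = 0.03361 × 0.06326 = 2.126 × 10^-3 mol
From the 1:2 ratio, n(H2C2O4) in each aliquot = 1/2 × 2.126 × 10^-3 = 1.063 × 10^-3 mol
n(H2C2O4) in the whole flask = 1.063 × 10^-3 × 200.0/50.00 = 4.252 × 10^-3 mol
mass of H2C2O4 = 4.252 × 10^-3 × 90.03 = 0.3828 g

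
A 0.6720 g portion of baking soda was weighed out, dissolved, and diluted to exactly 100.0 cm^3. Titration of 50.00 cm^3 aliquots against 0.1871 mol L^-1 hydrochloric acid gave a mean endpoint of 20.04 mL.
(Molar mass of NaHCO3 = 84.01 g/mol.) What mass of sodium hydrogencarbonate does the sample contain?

NaHCO3 + HCl → NaCl + H2O + CO2
n(HCl) per titration = 0.02004 × 0.1871 = 3.749 × 10^-3 mol
n(NaHCO3) in each aliquot = 3.749 × 10^-3 mol (1:1 ratio)
n(NaHCO3) in the whole flask = 3.749 × 10^-3 × 100.0/50.00 = 7.499 × 10^-3 mol
mass of NaHCO3 = 7.499 × 10^-3 × 84.01 = 0.6300 g

0.6300 g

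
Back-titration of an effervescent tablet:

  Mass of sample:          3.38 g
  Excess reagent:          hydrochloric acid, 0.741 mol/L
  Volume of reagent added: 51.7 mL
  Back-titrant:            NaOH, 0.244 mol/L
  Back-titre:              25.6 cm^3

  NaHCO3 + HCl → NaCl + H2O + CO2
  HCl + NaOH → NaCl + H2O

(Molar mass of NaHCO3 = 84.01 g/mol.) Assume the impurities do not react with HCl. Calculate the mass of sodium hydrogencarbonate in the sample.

n(HCl) added = 0.0517 × 0.741 = 0.0383 mol
n(NaOH) used in back-titration = 0.0256 × 0.244 = 6.25 × 10^-3 mol
n(HCl) left over = 6.25 × 10^-3 mol (1:1 ratio)
n(HCl) consumed by analyte = 0.0383 − 6.25 × 10^-3 = 0.0321 mol
n(NaHCO3) = 0.0321 mol (1:1 ratio)
mass of NaHCO3 = 0.0321 × 84.01 = 2.69 g

2.69 g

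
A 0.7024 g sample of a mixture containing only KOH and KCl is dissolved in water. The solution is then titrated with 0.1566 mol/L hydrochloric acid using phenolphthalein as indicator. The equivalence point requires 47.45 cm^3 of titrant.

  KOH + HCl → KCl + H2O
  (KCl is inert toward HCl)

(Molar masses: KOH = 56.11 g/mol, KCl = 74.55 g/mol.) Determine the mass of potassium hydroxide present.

0.4169 g

n(HCl) = 0.04745 × 0.1566 = 7.431 × 10^-3 mol
Let x = n(KOH), y = n(KCl).
Titrant: 1x = 7.431 × 10^-3;  mass: 56.11x + 74.55y = 0.7024
Solving, x = 7.431 × 10^-3 mol, y = 3.829 × 10^-3 mol
mass of KOH = 7.431 × 10^-3 × 56.11 = 0.4169 g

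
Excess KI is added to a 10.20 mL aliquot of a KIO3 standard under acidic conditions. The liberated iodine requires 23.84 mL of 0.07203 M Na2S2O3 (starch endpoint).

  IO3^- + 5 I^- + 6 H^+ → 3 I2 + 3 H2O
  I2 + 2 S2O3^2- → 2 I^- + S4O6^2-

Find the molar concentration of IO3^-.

n(S2O3^2-) = 0.02384 × 0.07203 = 1.717 × 10^-3 mol
n(I2) = n(S2O3^2-)/2 = 8.586 × 10^-4 mol
From the 1:3 ratio, n(IO3^-) in the aliquot = 1/3 × 8.586 × 10^-4 = 2.862 × 10^-4 mol
[IO3^-] = 2.862 × 10^-4 / 0.01020 = 0.02806 mol/L

0.02806 M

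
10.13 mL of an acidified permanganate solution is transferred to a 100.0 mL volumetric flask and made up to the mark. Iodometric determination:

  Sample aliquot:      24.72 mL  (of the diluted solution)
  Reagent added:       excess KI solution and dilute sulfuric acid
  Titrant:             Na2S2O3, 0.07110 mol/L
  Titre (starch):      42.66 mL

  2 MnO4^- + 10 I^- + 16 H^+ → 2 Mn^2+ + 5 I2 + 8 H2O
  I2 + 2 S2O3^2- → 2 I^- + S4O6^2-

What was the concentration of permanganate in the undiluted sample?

n(S2O3^2-) = 0.04266 × 0.07110 = 3.033 × 10^-3 mol
n(I2) = n(S2O3^2-)/2 = 1.517 × 10^-3 mol
From the 2:5 ratio, n(MnO4^-) in the aliquot = 2/5 × 1.517 × 10^-3 = 6.066 × 10^-4 mol
[MnO4^-]_dilute = 6.066 × 10^-4 / 0.02472 = 0.02454 mol/L
[MnO4^-]_original = 0.02454 × 100.0/10.13 = 0.2422 mol/L

0.2422 mol/L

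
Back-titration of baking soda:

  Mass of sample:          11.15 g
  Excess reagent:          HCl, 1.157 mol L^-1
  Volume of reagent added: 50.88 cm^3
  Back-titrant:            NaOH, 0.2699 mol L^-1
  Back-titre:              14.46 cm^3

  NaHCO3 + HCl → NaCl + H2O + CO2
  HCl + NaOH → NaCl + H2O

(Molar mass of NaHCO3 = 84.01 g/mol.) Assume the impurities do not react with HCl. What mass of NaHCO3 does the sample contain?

n(HCl) added = 0.05088 × 1.157 = 0.05887 mol
n(NaOH) used in back-titration = 0.01446 × 0.2699 = 3.903 × 10^-3 mol
n(HCl) left over = 3.903 × 10^-3 mol (1:1 ratio)
n(HCl) consumed by analyte = 0.05887 − 3.903 × 10^-3 = 0.05497 mol
n(NaHCO3) = 0.05497 mol (1:1 ratio)
mass of NaHCO3 = 0.05497 × 84.01 = 4.618 g

4.618 g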